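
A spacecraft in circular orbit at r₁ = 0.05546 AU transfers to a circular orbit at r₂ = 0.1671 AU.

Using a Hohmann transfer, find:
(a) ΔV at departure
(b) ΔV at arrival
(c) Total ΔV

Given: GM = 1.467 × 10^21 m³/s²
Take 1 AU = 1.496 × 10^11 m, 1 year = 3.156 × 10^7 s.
r₁ = 0.05546 AU = 8.29682 × 10^9 m
r₂ = 0.1671 AU = 2.49982 × 10^10 m
GM = 1.467 × 10^21 m³/s²
Transfer ellipse: a_t = (r₁ + r₂)/2 = 1.66475 × 10^10 m
Circular speed at r₁: v₁ = √(GM/r₁) = 420494 m/s
Transfer speed at r₁ (periapsis): v₁ₜ = √(GM(2/r₁ − 1/a_t)) = 515275 m/s
(a) ΔV₁ = v₁ₜ − v₁ = 94781.4 m/s ≈ 20 AU/year
Circular speed at r₂: v₂ = √(GM/r₂) = 242248 m/s
Transfer speed at r₂ (apoapsis): v₂ₜ = √(GM(2/r₂ − 1/a_t)) = 171018 m/s
(b) ΔV₂ = v₂ − v₂ₜ = 71230.2 m/s ≈ 15.03 AU/year
(c) ΔV_total = ΔV₁ + ΔV₂ = 166012 m/s ≈ 35.02 AU/year

Final answer:
(a) ΔV₁ = 20 AU/year
(b) ΔV₂ = 15.03 AU/year
(c) ΔV_total = 35.02 AU/year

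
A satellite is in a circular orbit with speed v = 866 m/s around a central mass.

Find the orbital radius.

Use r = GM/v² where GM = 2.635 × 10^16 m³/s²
v = 866 m/s
GM = 2.635 × 10^16 m³/s²
v² = 749956 m²/s²
r = GM/v² = (2.635 × 10^16) / 749956 = 3.51354 × 10^10 m ≈ 35.14 Gm

Final answer: 35.14 Gm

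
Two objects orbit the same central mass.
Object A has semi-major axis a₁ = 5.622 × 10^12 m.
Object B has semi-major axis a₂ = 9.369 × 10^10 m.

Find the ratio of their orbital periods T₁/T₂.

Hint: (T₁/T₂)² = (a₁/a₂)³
a₁ = 5.622 × 10^12 m
a₂ = 9.369 × 10^10 m
a₁/a₂ = 60.0064
T₁/T₂ = (a₁/a₂)^(3/2) = (60.0064)^1.5 = 464.832

Final answer: T₁/T₂ = 464.8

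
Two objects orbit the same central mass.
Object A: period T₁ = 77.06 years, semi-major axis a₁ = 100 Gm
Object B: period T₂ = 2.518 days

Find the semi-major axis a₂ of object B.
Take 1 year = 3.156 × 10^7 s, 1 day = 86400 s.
T₁ = 77.06 years = 2.43201 × 10^9 s
T₂ = 2.518 days = 217555 s
a₁ = 100 Gm = 1 × 10^11 m
Kepler's third law: (T₂/T₁)² = (a₂/a₁)³  ⇒  a₂ = a₁ (T₂/T₁)^(2/3)
T₂/T₁ = 8.94548 × 10^-5
(T₂/T₁)^(2/3) = 0.00200018
a₂ = 1 × 10^11 m × 0.00200018 = 2.00018 × 10^8 m ≈ 200 Mm

Final answer: a₂ = 200 Mm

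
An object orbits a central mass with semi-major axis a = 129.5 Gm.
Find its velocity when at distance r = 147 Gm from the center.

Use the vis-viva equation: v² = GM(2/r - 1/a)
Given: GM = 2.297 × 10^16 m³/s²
a = 129.5 Gm = 1.295 × 10^11 m
r = 147 Gm = 1.47 × 10^11 m
GM = 2.297 × 10^16 m³/s²
2/r − 1/a = 1.36054 × 10^-11 − 7.72201 × 10^-12 = 5.88343 × 10^-12 m⁻¹
v² = GM (2/r − 1/a) = 135142 m²/s²
v = 367.617 m/s ≈ 367.6 m/s

Final answer: 367.6 m/s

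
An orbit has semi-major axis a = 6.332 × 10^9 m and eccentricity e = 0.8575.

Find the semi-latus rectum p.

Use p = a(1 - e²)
a = 6.332 × 10^9 m
e = 0.8575,  e² = 0.735306,  1 − e² = 0.264694
p = a(1 − e²) = 6.332 × 10^9 m × 0.264694 = 1.67604 × 10^9 m ≈ 1.676 × 10^9 m

Final answer: p = 1.676 × 10^9 m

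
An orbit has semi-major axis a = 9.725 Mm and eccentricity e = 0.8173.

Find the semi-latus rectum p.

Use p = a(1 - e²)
a = 9.725 Mm = 9.725 × 10^6 m
e = 0.8173,  e² = 0.667979,  1 − e² = 0.332021
p = a(1 − e²) = 9.725 × 10^6 m × 0.332021 = 3.2289 × 10^6 m ≈ 3.229 Mm

Final answer: p = 3.229 Mm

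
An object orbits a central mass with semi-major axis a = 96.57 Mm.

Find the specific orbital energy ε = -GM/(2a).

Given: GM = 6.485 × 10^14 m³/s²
a = 96.57 Mm = 9.657 × 10^7 m
GM = 6.485 × 10^14 m³/s²
2a = 1.9314 × 10^8 m
ε = −GM/(2a) = -3.35767 × 10^6 J/kg ≈ -3.358 MJ/kg

Final answer: -3.358 MJ/kg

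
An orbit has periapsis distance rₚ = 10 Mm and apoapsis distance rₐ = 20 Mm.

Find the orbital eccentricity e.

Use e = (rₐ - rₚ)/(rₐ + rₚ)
rₚ = 10 Mm = 1 × 10^7 m
rₐ = 20 Mm = 2 × 10^7 m
rₐ − rₚ = 1 × 10^7 m
rₐ + rₚ = 3 × 10^7 m
e = (rₐ − rₚ)/(rₐ + rₚ) = 0.333333

Final answer: e = 0.3333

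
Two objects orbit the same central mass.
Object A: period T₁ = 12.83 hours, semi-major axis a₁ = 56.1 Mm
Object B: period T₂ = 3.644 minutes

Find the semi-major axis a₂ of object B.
T₁ = 12.83 hours = 46188 s
T₂ = 3.644 minutes = 218.64 s
a₁ = 56.1 Mm = 5.61 × 10^7 m
Kepler's third law: (T₂/T₁)² = (a₂/a₁)³  ⇒  a₂ = a₁ (T₂/T₁)^(2/3)
T₂/T₁ = 0.0047337
(T₂/T₁)^(2/3) = 0.0281925
a₂ = 5.61 × 10^7 m × 0.0281925 = 1.5816 × 10^6 m ≈ 1.582 Mm

Final answer: a₂ = 1.582 Mm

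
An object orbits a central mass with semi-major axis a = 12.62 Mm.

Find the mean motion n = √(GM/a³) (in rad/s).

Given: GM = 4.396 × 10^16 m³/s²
a = 12.62 Mm = 1.262 × 10^7 m
GM = 4.396 × 10^16 m³/s²
a³ = 2.00992 × 10^21 m³
GM/a³ = (4.396 × 10^16) / (2.00992 × 10^21) = 2.18716 × 10^-5 s⁻²
n = √(GM/a³) = 0.0046767 rad/s ≈ 0.004677 rad/s

Final answer: n = 0.004677 rad/s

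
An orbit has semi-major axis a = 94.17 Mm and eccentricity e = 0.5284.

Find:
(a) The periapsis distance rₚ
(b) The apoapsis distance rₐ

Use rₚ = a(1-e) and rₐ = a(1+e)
a = 94.17 Mm = 9.417 × 10^7 m
e = 0.5284:  1 − e = 0.4716,  1 + e = 1.5284
(a) rₚ = a(1 − e) = 9.417 × 10^7 m × 0.4716 = 4.44106 × 10^7 m ≈ 44.41 Mm
(b) rₐ = a(1 + e) = 9.417 × 10^7 m × 1.5284 = 1.43929 × 10^8 m ≈ 143.9 Mm

Final answer:
(a) rₚ = 44.41 Mm
(b) rₐ = 143.9 Mm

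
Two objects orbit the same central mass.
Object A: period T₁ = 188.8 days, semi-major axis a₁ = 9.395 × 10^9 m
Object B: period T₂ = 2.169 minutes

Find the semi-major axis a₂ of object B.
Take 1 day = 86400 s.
T₁ = 188.8 days = 1.63123 × 10^7 s
T₂ = 2.169 minutes = 130.14 s
a₁ = 9.395 × 10^9 m
Kepler's third law: (T₂/T₁)² = (a₂/a₁)³  ⇒  a₂ = a₁ (T₂/T₁)^(2/3)
T₂/T₁ = 7.97802 × 10^-6
(T₂/T₁)^(2/3) = 0.000399267
a₂ = 9.395 × 10^9 m × 0.000399267 = 3.75111 × 10^6 m ≈ 3.751 × 10^6 m

Final answer: a₂ = 3.751 × 10^6 m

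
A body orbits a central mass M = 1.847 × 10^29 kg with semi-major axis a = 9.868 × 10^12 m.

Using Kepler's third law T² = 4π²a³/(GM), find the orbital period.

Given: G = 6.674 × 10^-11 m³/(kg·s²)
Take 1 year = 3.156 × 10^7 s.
M = 1.847 × 10^29 kg
GM = G × M = 6.674 × 10^-11 × 1.847 × 10^29 = 1.23269 × 10^19 m³/s²
a = 9.868 × 10^12 m
a³ = 9.6092 × 10^38 m³
T = 2π √(a³/GM) = 2π √((9.6092 × 10^38) / (1.23269 × 10^19)) = 2π × 8.82911 × 10^9 s
T = 5.5475 × 10^10 s ≈ 1758 years

Final answer: 1758 years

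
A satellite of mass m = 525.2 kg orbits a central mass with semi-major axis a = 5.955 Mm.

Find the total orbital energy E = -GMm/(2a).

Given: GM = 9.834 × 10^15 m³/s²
a = 5.955 Mm = 5.955 × 10^6 m
GM = 9.834 × 10^15 m³/s²
2a = 1.191 × 10^7 m
GMm = 9.834 × 10^15 × 525.2 = 5.16482 × 10^18 m³·kg/s²
E = −GMm/(2a) = -4.33654 × 10^11 J ≈ -433.7 GJ

Final answer: -433.7 GJ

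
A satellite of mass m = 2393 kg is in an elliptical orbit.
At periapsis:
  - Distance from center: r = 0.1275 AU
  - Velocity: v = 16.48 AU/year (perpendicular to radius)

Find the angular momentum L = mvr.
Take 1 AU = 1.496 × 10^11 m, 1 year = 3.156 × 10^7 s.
r = 0.1275 AU = 1.9074 × 10^10 m
v = 16.48 AU/year = 78118.1 m/s
vr = 78118.1 × 1.9074 × 10^10 = 1.49003 × 10^15 m²/s
L = m × vr = 2393 × 1.49003 × 10^15 = 3.56563 × 10^18 kg·m²/s ≈ 3.566 × 10^18 kg·m²/s

Final answer: L = 3.566 × 10^18 kg·m²/s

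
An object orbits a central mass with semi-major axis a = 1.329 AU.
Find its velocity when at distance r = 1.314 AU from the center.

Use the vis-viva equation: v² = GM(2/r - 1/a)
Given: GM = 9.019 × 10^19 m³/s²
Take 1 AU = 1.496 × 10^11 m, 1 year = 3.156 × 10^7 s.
a = 1.329 AU = 1.98818 × 10^11 m
r = 1.314 AU = 1.96574 × 10^11 m
GM = 9.019 × 10^19 m³/s²
2/r − 1/a = 1.01743 × 10^-11 − 5.02972 × 10^-12 = 5.14455 × 10^-12 m⁻¹
v² = GM (2/r − 1/a) = 4.63987 × 10^8 m²/s²
v = 21540.4 m/s ≈ 4.544 AU/year

Final answer: 4.544 AU/year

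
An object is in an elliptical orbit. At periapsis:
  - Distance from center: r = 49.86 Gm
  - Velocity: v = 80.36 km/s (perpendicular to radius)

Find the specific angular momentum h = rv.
r = 49.86 Gm = 4.986 × 10^10 m
v = 80.36 km/s = 80360 m/s
h = rv = 4.986 × 10^10 × 80360 = 4.00675 × 10^15 m²/s ≈ 4.007 × 10^15 m²/s

Final answer: h = 4.007 × 10^15 m²/s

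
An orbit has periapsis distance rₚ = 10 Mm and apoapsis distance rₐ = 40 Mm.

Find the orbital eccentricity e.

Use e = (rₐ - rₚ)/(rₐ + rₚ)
rₚ = 10 Mm = 1 × 10^7 m
rₐ = 40 Mm = 4 × 10^7 m
rₐ − rₚ = 3 × 10^7 m
rₐ + rₚ = 5 × 10^7 m
e = (rₐ − rₚ)/(rₐ + rₚ) = 0.6

Final answer: e = 0.6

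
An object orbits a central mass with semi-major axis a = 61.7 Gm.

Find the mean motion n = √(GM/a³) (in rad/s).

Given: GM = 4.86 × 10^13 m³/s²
a = 61.7 Gm = 6.17 × 10^10 m
GM = 4.86 × 10^13 m³/s²
a³ = 2.34885 × 10^32 m³
GM/a³ = (4.86 × 10^13) / (2.34885 × 10^32) = 2.0691 × 10^-19 s⁻²
n = √(GM/a³) = 4.54873 × 10^-10 rad/s ≈ 4.549 × 10^-10 rad/s

Final answer: n = 4.549 × 10^-10 rad/s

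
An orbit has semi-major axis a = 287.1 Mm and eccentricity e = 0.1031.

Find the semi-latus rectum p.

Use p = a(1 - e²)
a = 287.1 Mm = 2.871 × 10^8 m
e = 0.1031,  e² = 0.0106296,  1 − e² = 0.98937
p = a(1 − e²) = 2.871 × 10^8 m × 0.98937 = 2.84048 × 10^8 m ≈ 284 Mm

Final answer: p = 284 Mm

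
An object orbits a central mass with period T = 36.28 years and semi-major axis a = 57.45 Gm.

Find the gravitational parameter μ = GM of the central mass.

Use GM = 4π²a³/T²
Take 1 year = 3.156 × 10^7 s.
T = 36.28 years = 1.145 × 10^9 s
a = 57.45 Gm = 5.745 × 10^10 m
a³ = 1.89614 × 10^32 m³
T² = 1.31102 × 10^18 s²
GM = 4π² × (1.89614 × 10^32) / (1.31102 × 10^18) = 5.70981 × 10^15 m³/s²
GM ≈ 5.71 × 10^15 m³/s²

Final answer: GM = 5.71 × 10^15 m³/s²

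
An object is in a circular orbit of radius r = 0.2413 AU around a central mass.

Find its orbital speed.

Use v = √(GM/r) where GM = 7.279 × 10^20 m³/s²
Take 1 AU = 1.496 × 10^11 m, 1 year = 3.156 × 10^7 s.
r = 0.2413 AU = 3.60985 × 10^10 m
GM = 7.279 × 10^20 m³/s²
GM/r = (7.279 × 10^20) / (3.60985 × 10^10) = 2.01643 × 10^10 m²/s²
v = √(GM/r) = 142001 m/s ≈ 29.96 AU/year

Final answer: 29.96 AU/year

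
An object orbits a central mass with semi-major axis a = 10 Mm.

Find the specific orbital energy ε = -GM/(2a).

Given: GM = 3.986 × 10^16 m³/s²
a = 10 Mm = 1 × 10^7 m
GM = 3.986 × 10^16 m³/s²
2a = 2 × 10^7 m
ε = −GM/(2a) = -1.993 × 10^9 J/kg ≈ -1.993 GJ/kg

Final answer: -1.993 GJ/kg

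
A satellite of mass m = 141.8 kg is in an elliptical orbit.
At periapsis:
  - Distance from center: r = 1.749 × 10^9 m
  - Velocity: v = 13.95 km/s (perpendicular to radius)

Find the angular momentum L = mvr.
r = 1.749 × 10^9 m
v = 13.95 km/s = 13950 m/s
vr = 13950 × 1.749 × 10^9 = 2.43986 × 10^13 m²/s
L = m × vr = 141.8 × 2.43986 × 10^13 = 3.45971 × 10^15 kg·m²/s ≈ 3.46 × 10^15 kg·m²/s

Final answer: L = 3.46 × 10^15 kg·m²/s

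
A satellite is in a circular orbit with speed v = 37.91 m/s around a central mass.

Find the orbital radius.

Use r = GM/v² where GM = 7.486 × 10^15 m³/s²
v = 37.91 m/s
GM = 7.486 × 10^15 m³/s²
v² = 1437.17 m²/s²
r = GM/v² = (7.486 × 10^15) / 1437.17 = 5.20885 × 10^12 m ≈ 5.209 Tm

Final answer: 5.209 Tm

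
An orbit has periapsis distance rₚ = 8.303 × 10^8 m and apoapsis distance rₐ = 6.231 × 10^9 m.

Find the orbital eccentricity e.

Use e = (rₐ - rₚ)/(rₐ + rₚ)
rₚ = 8.303 × 10^8 m
rₐ = 6.231 × 10^9 m
rₐ − rₚ = 5.4007 × 10^9 m
rₐ + rₚ = 7.0613 × 10^9 m
e = (rₐ − rₚ)/(rₐ + rₚ) = 0.764831

Final answer: e = 0.7648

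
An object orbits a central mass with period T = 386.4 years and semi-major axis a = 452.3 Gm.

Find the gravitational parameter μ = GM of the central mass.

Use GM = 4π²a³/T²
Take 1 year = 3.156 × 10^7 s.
T = 386.4 years = 1.21948 × 10^10 s
a = 452.3 Gm = 4.523 × 10^11 m
a³ = 9.25294 × 10^34 m³
T² = 1.48713 × 10^20 s²
GM = 4π² × (9.25294 × 10^34) / (1.48713 × 10^20) = 2.45636 × 10^16 m³/s²
GM ≈ 2.456 × 10^16 m³/s²

Final answer: GM = 2.456 × 10^16 m³/s²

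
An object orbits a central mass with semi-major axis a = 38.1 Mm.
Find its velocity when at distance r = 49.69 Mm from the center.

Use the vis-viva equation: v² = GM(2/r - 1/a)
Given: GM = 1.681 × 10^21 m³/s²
a = 38.1 Mm = 3.81 × 10^7 m
r = 49.69 Mm = 4.969 × 10^7 m
GM = 1.681 × 10^21 m³/s²
2/r − 1/a = 4.02495 × 10^-8 − 2.62467 × 10^-8 = 1.40028 × 10^-8 m⁻¹
v² = GM (2/r − 1/a) = 2.35388 × 10^13 m²/s²
v = 4.85168 × 10^6 m/s ≈ 4852 km/s

Final answer: 4852 km/s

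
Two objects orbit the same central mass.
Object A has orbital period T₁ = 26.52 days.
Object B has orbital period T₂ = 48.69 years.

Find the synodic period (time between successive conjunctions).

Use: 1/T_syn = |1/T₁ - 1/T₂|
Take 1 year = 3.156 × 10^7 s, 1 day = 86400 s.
T₁ = 26.52 days = 2.29133 × 10^6 s
T₂ = 48.69 years = 1.53666 × 10^9 s
1/T₁ = 4.36428 × 10^-7 s⁻¹
1/T₂ = 6.50764 × 10^-10 s⁻¹
|1/T₁ − 1/T₂| = 4.35777 × 10^-7 s⁻¹
T_syn = 1 / |1/T₁ − 1/T₂| = 2.29475 × 10^6 s ≈ 26.56 days

Final answer: T_syn = 26.56 days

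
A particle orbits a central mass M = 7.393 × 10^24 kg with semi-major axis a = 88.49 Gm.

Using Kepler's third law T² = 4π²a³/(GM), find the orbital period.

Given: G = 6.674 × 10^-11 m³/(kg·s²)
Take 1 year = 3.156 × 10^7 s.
M = 7.393 × 10^24 kg
GM = G × M = 6.674 × 10^-11 × 7.393 × 10^24 = 4.93409 × 10^14 m³/s²
a = 88.49 Gm = 8.849 × 10^10 m
a³ = 6.92919 × 10^32 m³
T = 2π √(a³/GM) = 2π √((6.92919 × 10^32) / (4.93409 × 10^14)) = 2π × 1.18505 × 10^9 s
T = 7.44591 × 10^9 s ≈ 235.9 years

Final answer: 235.9 years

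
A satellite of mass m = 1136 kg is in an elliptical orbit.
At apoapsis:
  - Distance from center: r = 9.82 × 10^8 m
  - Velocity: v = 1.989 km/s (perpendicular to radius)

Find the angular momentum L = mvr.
r = 9.82 × 10^8 m
v = 1.989 km/s = 1989 m/s
vr = 1989 × 9.82 × 10^8 = 1.9532 × 10^12 m²/s
L = m × vr = 1136 × 1.9532 × 10^12 = 2.21883 × 10^15 kg·m²/s ≈ 2.219 × 10^15 kg·m²/s

Final answer: L = 2.219 × 10^15 kg·m²/s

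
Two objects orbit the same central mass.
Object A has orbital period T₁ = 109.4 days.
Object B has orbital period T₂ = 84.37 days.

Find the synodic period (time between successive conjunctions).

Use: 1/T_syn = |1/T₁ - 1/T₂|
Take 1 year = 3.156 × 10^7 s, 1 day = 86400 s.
T₁ = 109.4 days = 9.45216 × 10^6 s
T₂ = 84.37 days = 7.28957 × 10^6 s
1/T₁ = 1.05796 × 10^-7 s⁻¹
1/T₂ = 1.37182 × 10^-7 s⁻¹
|1/T₁ − 1/T₂| = 3.13864 × 10^-8 s⁻¹
T_syn = 1 / |1/T₁ − 1/T₂| = 3.18609 × 10^7 s ≈ 1.01 years

Final answer: T_syn = 1.01 years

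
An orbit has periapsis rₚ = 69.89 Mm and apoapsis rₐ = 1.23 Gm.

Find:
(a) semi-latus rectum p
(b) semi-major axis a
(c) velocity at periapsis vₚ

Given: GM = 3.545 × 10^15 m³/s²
rₚ = 69.89 Mm = 6.989 × 10^7 m
rₐ = 1.23 Gm = 1.23 × 10^9 m
GM = 3.545 × 10^15 m³/s²
a = (rₚ + rₐ)/2 = 6.49945 × 10^8 m
e = (rₐ − rₚ)/(rₐ + rₚ) = (1.16011 × 10^9) / (1.29989 × 10^9) = 0.892468
(a) 1 − e² = 0.203501;  p = a(1 − e²) = 6.49945 × 10^8 × 0.203501 = 1.32265 × 10^8 m ≈ 132.3 Mm
(b) a = 6.49945 × 10^8 m ≈ 649.9 Mm
(c) vₚ² = GM (2/rₚ − 1/a) = 3.545 × 10^15 × (2.86164 × 10^-8 − 1.53859 × 10^-9) = 9.59908 × 10^7 m²/s²;  vₚ = 9797.49 m/s ≈ 9.797 km/s

Final answer:
(a) semi-latus rectum p = 132.3 Mm
(b) semi-major axis a = 649.9 Mm
(c) velocity at periapsis vₚ = 9.797 km/s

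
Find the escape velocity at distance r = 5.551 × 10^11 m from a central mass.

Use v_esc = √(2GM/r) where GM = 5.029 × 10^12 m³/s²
r = 5.551 × 10^11 m
GM = 5.029 × 10^12 m³/s²
2GM/r = 2 × (5.029 × 10^12) / (5.551 × 10^11) = 18.1193 m²/s²
v_esc = √(2GM/r) = 4.25667 m/s ≈ 4.257 m/s

Final answer: 4.257 m/s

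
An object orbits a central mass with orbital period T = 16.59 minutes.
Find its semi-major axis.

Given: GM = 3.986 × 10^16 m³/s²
T = 16.59 minutes = 995.4 s
GM = 3.986 × 10^16 m³/s²
Kepler's third law: a³ = GM T² / (4π²)
T² = 990821 s²
a³ = (3.986 × 10^16) × 990821 / (4π²) = 1.0004 × 10^21 m³
a = (a³)^(1/3) = 1.00013 × 10^7 m ≈ 10 Mm

Final answer: 10 Mm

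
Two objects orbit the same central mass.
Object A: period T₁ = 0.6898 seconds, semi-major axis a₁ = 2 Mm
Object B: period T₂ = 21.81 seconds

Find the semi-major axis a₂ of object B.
T₁ = 0.6898 seconds
T₂ = 21.81 seconds
a₁ = 2 Mm = 2 × 10^6 m
Kepler's third law: (T₂/T₁)² = (a₂/a₁)³  ⇒  a₂ = a₁ (T₂/T₁)^(2/3)
T₂/T₁ = 31.6179
(T₂/T₁)^(2/3) = 9.99896
a₂ = 2 × 10^6 m × 9.99896 = 1.99979 × 10^7 m ≈ 20 Mm

Final answer: a₂ = 20 Mm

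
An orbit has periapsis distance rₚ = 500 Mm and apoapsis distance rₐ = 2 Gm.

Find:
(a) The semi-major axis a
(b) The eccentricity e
rₚ = 500 Mm = 5 × 10^8 m
rₐ = 2 Gm = 2 × 10^9 m
(a) a = (rₚ + rₐ)/2 = 1.25 × 10^9 m ≈ 1.25 Gm
(b) e = (rₐ − rₚ)/(rₐ + rₚ) = (1.5 × 10^9) / (2.5 × 10^9) = 0.6

Final answer:
(a) a = 1.25 Gm
(b) e = 0.6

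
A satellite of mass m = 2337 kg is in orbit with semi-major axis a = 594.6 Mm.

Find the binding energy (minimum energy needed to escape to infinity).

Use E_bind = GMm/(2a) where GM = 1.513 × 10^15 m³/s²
a = 594.6 Mm = 5.946 × 10^8 m
GM = 1.513 × 10^15 m³/s²
m = 2337 kg
GMm = 1.513 × 10^15 × 2337 = 3.53588 × 10^18 m³·kg/s²
2a = 1.1892 × 10^9 m
E_bind = GMm/(2a) = 2.97333 × 10^9 J ≈ 2.973 GJ

Final answer: 2.973 GJ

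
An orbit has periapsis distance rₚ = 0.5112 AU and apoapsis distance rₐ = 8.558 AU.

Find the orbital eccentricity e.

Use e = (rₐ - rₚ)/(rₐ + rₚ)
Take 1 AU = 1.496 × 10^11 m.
rₚ = 0.5112 AU = 7.64755 × 10^10 m
rₐ = 8.558 AU = 1.28028 × 10^12 m
rₐ − rₚ = 1.2038 × 10^12 m
rₐ + rₚ = 1.35675 × 10^12 m
e = (rₐ − rₚ)/(rₐ + rₚ) = 0.887267

Final answer: e = 0.8873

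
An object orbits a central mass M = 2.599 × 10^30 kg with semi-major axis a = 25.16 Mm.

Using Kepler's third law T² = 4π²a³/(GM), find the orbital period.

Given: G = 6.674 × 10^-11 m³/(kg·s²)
M = 2.599 × 10^30 kg
GM = G × M = 6.674 × 10^-11 × 2.599 × 10^30 = 1.73457 × 10^20 m³/s²
a = 25.16 Mm = 2.516 × 10^7 m
a³ = 1.59269 × 10^22 m³
T = 2π √(a³/GM) = 2π √((1.59269 × 10^22) / (1.73457 × 10^20)) = 2π × 9.5823 s
T = 60.2074 s ≈ 1.003 minutes

Final answer: 1.003 minutes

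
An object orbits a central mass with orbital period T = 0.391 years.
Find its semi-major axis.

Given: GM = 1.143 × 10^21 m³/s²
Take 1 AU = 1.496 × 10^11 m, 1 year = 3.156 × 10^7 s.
T = 0.391 years = 1.234 × 10^7 s
GM = 1.143 × 10^21 m³/s²
Kepler's third law: a³ = GM T² / (4π²)
T² = 1.52275 × 10^14 s²
a³ = (1.143 × 10^21) × (1.52275 × 10^14) / (4π²) = 4.40874 × 10^33 m³
a = (a³)^(1/3) = 1.63973 × 10^11 m ≈ 1.096 AU

Final answer: 1.096 AU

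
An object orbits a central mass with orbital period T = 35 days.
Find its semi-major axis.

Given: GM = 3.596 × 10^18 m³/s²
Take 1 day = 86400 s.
T = 35 days = 3.024 × 10^6 s
GM = 3.596 × 10^18 m³/s²
Kepler's third law: a³ = GM T² / (4π²)
T² = 9.14458 × 10^12 s²
a³ = (3.596 × 10^18) × (9.14458 × 10^12) / (4π²) = 8.32959 × 10^29 m³
a = (a³)^(1/3) = 9.40895 × 10^9 m ≈ 9.409 × 10^9 m

Final answer: 9.409 × 10^9 m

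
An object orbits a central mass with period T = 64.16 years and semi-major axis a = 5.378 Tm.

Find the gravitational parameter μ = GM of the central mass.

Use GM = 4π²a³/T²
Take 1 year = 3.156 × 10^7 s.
T = 64.16 years = 2.02489 × 10^9 s
a = 5.378 Tm = 5.378 × 10^12 m
a³ = 1.55547 × 10^38 m³
T² = 4.10018 × 10^18 s²
GM = 4π² × (1.55547 × 10^38) / (4.10018 × 10^18) = 1.49768 × 10^21 m³/s²
GM ≈ 1.498 × 10^21 m³/s²

Final answer: GM = 1.498 × 10^21 m³/s²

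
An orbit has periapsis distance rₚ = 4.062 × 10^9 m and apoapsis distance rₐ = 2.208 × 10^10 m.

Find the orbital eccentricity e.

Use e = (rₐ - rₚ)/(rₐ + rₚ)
rₚ = 4.062 × 10^9 m
rₐ = 2.208 × 10^10 m
rₐ − rₚ = 1.8018 × 10^10 m
rₐ + rₚ = 2.6142 × 10^10 m
e = (rₐ − rₚ)/(rₐ + rₚ) = 0.689236

Final answer: e = 0.6892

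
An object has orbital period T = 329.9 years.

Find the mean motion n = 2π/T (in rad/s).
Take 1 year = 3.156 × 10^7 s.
T = 329.9 years = 1.04116 × 10^10 s
n = 2π / (1.04116 × 10^10 s) = 6.03477 × 10^-10 rad/s ≈ 6.035 × 10^-10 rad/s

Final answer: n = 6.035 × 10^-10 rad/s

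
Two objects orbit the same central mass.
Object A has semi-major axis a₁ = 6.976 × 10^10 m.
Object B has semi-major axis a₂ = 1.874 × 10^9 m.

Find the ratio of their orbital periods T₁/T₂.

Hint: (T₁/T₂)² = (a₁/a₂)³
a₁ = 6.976 × 10^10 m
a₂ = 1.874 × 10^9 m
a₁/a₂ = 37.2252
T₁/T₂ = (a₁/a₂)^(3/2) = (37.2252)^1.5 = 227.12

Final answer: T₁/T₂ = 227.1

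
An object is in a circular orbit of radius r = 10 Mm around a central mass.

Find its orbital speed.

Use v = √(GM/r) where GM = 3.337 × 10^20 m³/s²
r = 10 Mm = 1 × 10^7 m
GM = 3.337 × 10^20 m³/s²
GM/r = (3.337 × 10^20) / (1 × 10^7) = 3.337 × 10^13 m²/s²
v = √(GM/r) = 5.77668 × 10^6 m/s ≈ 5777 km/s

Final answer: 5777 km/s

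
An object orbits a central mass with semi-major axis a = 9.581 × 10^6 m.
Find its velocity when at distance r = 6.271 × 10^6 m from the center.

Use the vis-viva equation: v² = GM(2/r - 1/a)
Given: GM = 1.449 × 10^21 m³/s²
a = 9.581 × 10^6 m
r = 6.271 × 10^6 m
GM = 1.449 × 10^21 m³/s²
2/r − 1/a = 3.18928 × 10^-7 − 1.04373 × 10^-7 = 2.14555 × 10^-7 m⁻¹
v² = GM (2/r − 1/a) = 3.1089 × 10^14 m²/s²
v = 1.76321 × 10^7 m/s ≈ 1.763 × 10^4 km/s

Final answer: 1.763 × 10^4 km/s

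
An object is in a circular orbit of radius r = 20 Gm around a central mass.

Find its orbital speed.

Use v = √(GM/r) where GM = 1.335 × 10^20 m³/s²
r = 20 Gm = 2 × 10^10 m
GM = 1.335 × 10^20 m³/s²
GM/r = (1.335 × 10^20) / (2 × 10^10) = 6.675 × 10^9 m²/s²
v = √(GM/r) = 81700.7 m/s ≈ 81.7 km/s

Final answer: 81.7 km/s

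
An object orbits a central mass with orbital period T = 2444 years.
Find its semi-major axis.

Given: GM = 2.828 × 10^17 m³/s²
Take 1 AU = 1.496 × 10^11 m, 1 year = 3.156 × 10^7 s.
T = 2444 years = 7.71326 × 10^10 s
GM = 2.828 × 10^17 m³/s²
Kepler's third law: a³ = GM T² / (4π²)
T² = 5.94944 × 10^21 s²
a³ = (2.828 × 10^17) × (5.94944 × 10^21) / (4π²) = 4.26183 × 10^37 m³
a = (a³)^(1/3) = 3.493 × 10^12 m ≈ 23.35 AU

Final answer: 23.35 AU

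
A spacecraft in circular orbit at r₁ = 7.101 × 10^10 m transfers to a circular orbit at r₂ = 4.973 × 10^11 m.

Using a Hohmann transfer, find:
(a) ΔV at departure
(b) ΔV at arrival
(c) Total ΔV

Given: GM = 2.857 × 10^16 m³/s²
r₁ = 7.101 × 10^10 m
r₂ = 4.973 × 10^11 m
GM = 2.857 × 10^16 m³/s²
Transfer ellipse: a_t = (r₁ + r₂)/2 = 2.84155 × 10^11 m
Circular speed at r₁: v₁ = √(GM/r₁) = 634.301 m/s
Transfer speed at r₁ (periapsis): v₁ₜ = √(GM(2/r₁ − 1/a_t)) = 839.126 m/s
(a) ΔV₁ = v₁ₜ − v₁ = 204.825 m/s ≈ 204.8 m/s
Circular speed at r₂: v₂ = √(GM/r₂) = 239.688 m/s
Transfer speed at r₂ (apoapsis): v₂ₜ = √(GM(2/r₂ − 1/a_t)) = 119.82 m/s
(b) ΔV₂ = v₂ − v₂ₜ = 119.868 m/s ≈ 119.9 m/s
(c) ΔV_total = ΔV₁ + ΔV₂ = 324.693 m/s ≈ 324.7 m/s

Final answer:
(a) ΔV₁ = 204.8 m/s
(b) ΔV₂ = 119.9 m/s
(c) ΔV_total = 324.7 m/s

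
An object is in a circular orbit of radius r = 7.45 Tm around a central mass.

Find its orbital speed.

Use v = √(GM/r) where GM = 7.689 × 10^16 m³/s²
r = 7.45 Tm = 7.45 × 10^12 m
GM = 7.689 × 10^16 m³/s²
GM/r = (7.689 × 10^16) / (7.45 × 10^12) = 10320.8 m²/s²
v = √(GM/r) = 101.591 m/s ≈ 101.6 m/s

Final answer: 101.6 m/s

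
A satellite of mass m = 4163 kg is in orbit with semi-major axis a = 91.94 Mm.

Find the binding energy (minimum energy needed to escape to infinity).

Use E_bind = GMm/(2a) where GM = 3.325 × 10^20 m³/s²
a = 91.94 Mm = 9.194 × 10^7 m
GM = 3.325 × 10^20 m³/s²
m = 4163 kg
GMm = 3.325 × 10^20 × 4163 = 1.3842 × 10^24 m³·kg/s²
2a = 1.8388 × 10^8 m
E_bind = GMm/(2a) = 7.52772 × 10^15 J ≈ 7.528 PJ

Final answer: 7.528 PJ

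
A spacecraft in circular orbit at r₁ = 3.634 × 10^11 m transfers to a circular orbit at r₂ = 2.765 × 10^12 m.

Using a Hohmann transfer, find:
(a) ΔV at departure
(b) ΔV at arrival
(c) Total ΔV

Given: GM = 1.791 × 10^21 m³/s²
r₁ = 3.634 × 10^11 m
r₂ = 2.765 × 10^12 m
GM = 1.791 × 10^21 m³/s²
Transfer ellipse: a_t = (r₁ + r₂)/2 = 1.5642 × 10^12 m
Circular speed at r₁: v₁ = √(GM/r₁) = 70202.9 m/s
Transfer speed at r₁ (periapsis): v₁ₜ = √(GM(2/r₁ − 1/a_t)) = 93337.6 m/s
(a) ΔV₁ = v₁ₜ − v₁ = 23134.7 m/s ≈ 23.13 km/s
Circular speed at r₂: v₂ = √(GM/r₂) = 25450.7 m/s
Transfer speed at r₂ (apoapsis): v₂ₜ = √(GM(2/r₂ − 1/a_t)) = 12267.2 m/s
(b) ΔV₂ = v₂ − v₂ₜ = 13183.5 m/s ≈ 13.18 km/s
(c) ΔV_total = ΔV₁ + ΔV₂ = 36318.2 m/s ≈ 36.32 km/s

Final answer:
(a) ΔV₁ = 23.13 km/s
(b) ΔV₂ = 13.18 km/s
(c) ΔV_total = 36.32 km/s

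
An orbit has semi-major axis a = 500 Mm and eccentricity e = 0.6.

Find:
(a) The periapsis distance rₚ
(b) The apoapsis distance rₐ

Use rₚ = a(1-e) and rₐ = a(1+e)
a = 500 Mm = 5 × 10^8 m
e = 0.6:  1 − e = 0.4,  1 + e = 1.6
(a) rₚ = a(1 − e) = 5 × 10^8 m × 0.4 = 2 × 10^8 m ≈ 200 Mm
(b) rₐ = a(1 + e) = 5 × 10^8 m × 1.6 = 8 × 10^8 m ≈ 800 Mm

Final answer:
(a) rₚ = 200 Mm
(b) rₐ = 800 Mm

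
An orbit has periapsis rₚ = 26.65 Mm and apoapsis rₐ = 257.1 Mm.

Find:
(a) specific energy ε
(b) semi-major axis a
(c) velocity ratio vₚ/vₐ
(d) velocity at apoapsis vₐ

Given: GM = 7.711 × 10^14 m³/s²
rₚ = 26.65 Mm = 2.665 × 10^7 m
rₐ = 257.1 Mm = 2.571 × 10^8 m
GM = 7.711 × 10^14 m³/s²
a = (rₚ + rₐ)/2 = 1.41875 × 10^8 m
e = (rₐ − rₚ)/(rₐ + rₚ) = (2.3045 × 10^8) / (2.8375 × 10^8) = 0.812159
(a) 2a = 2.8375 × 10^8 m;  ε = −GM/(2a) = -2.71753 × 10^6 J/kg ≈ -2.718 MJ/kg
(b) a = 1.41875 × 10^8 m ≈ 141.9 Mm
(c) vₚ/vₐ = rₐ/rₚ (angular momentum) = (2.571 × 10^8) / (2.665 × 10^7) = 9.64728 ≈ 9.647
(d) vₐ² = GM (2/rₐ − 1/a) = 7.711 × 10^14 × (7.77907 × 10^-9 − 7.04846 × 10^-9) = 563378 m²/s²;  vₐ = 750.585 m/s ≈ 750.6 m/s

Final answer:
(a) specific energy ε = -2.718 MJ/kg
(b) semi-major axis a = 141.9 Mm
(c) velocity ratio vₚ/vₐ = 9.647
(d) velocity at apoapsis vₐ = 750.6 m/s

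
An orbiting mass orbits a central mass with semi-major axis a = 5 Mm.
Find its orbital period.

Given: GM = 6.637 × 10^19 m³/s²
a = 5 Mm = 5 × 10^6 m
GM = 6.637 × 10^19 m³/s²
a³ = 1.25 × 10^20 m³
T = 2π √(a³/GM) = 2π √((1.25 × 10^20) / (6.637 × 10^19)) = 2π × 1.37236 s
T = 8.62281 s ≈ 8.623 seconds

Final answer: 8.623 seconds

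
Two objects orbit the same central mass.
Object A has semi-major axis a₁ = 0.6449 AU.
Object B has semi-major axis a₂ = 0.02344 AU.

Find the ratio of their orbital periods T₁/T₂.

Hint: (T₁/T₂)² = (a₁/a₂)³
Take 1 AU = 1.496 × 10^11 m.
a₁ = 0.6449 AU = 9.6477 × 10^10 m
a₂ = 0.02344 AU = 3.50662 × 10^9 m
a₁/a₂ = 27.5128
T₁/T₂ = (a₁/a₂)^(3/2) = (27.5128)^1.5 = 144.312

Final answer: T₁/T₂ = 144.3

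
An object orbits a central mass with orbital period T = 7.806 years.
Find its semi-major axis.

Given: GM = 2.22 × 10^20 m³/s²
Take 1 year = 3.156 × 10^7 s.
T = 7.806 years = 2.46357 × 10^8 s
GM = 2.22 × 10^20 m³/s²
Kepler's third law: a³ = GM T² / (4π²)
T² = 6.06919 × 10^16 s²
a³ = (2.22 × 10^20) × (6.06919 × 10^16) / (4π²) = 3.41291 × 10^35 m³
a = (a³)^(1/3) = 6.98835 × 10^11 m ≈ 698.8 Gm

Final answer: 698.8 Gm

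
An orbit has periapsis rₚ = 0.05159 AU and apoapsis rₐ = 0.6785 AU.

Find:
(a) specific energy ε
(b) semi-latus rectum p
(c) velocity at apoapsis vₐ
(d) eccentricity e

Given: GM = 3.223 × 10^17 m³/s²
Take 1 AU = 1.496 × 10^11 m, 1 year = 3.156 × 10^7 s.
rₚ = 0.05159 AU = 7.71786 × 10^9 m
rₐ = 0.6785 AU = 1.01504 × 10^11 m
GM = 3.223 × 10^17 m³/s²
a = (rₚ + rₐ)/2 = 5.46107 × 10^10 m
e = (rₐ − rₚ)/(rₐ + rₚ) = (9.37857 × 10^10) / (1.09221 × 10^11) = 0.858675
(a) 2a = 1.09221 × 10^11 m;  ε = −GM/(2a) = -2.95089 × 10^6 J/kg ≈ -2.951 MJ/kg
(b) 1 − e² = 0.262677;  p = a(1 − e²) = 5.46107 × 10^10 × 0.262677 = 1.4345 × 10^10 m ≈ 0.09589 AU
(c) vₐ² = GM (2/rₐ − 1/a) = 3.223 × 10^17 × (1.97037 × 10^-11 − 1.83114 × 10^-11) = 448743 m²/s²;  vₐ = 669.883 m/s ≈ 0.1413 AU/year
(d) e = 0.858675 ≈ 0.8587

Final answer:
(a) specific energy ε = -2.951 MJ/kg
(b) semi-latus rectum p = 0.09589 AU
(c) velocity at apoapsis vₐ = 0.1413 AU/year
(d) eccentricity e = 0.8587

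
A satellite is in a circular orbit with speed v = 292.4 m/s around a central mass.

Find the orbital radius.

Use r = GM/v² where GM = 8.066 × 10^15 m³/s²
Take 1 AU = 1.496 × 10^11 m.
v = 292.4 m/s
GM = 8.066 × 10^15 m³/s²
v² = 85497.8 m²/s²
r = GM/v² = (8.066 × 10^15) / 85497.8 = 9.43417 × 10^10 m ≈ 0.6306 AU

Final answer: 0.6306 AU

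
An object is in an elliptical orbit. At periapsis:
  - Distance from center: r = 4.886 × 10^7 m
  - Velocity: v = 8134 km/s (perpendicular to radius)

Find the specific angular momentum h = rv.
r = 4.886 × 10^7 m
v = 8134 km/s = 8.134 × 10^6 m/s
h = rv = 4.886 × 10^7 × 8.134 × 10^6 = 3.97427 × 10^14 m²/s ≈ 3.974 × 10^14 m²/s

Final answer: h = 3.974 × 10^14 m²/s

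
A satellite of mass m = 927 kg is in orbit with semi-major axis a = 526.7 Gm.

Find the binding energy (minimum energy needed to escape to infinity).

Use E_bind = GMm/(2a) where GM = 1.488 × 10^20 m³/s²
a = 526.7 Gm = 5.267 × 10^11 m
GM = 1.488 × 10^20 m³/s²
m = 927 kg
GMm = 1.488 × 10^20 × 927 = 1.37938 × 10^23 m³·kg/s²
2a = 1.0534 × 10^12 m
E_bind = GMm/(2a) = 1.30945 × 10^11 J ≈ 130.9 GJ

Final answer: 130.9 GJ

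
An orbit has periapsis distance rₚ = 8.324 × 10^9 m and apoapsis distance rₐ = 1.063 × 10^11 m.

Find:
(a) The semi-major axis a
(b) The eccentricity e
rₚ = 8.324 × 10^9 m
rₐ = 1.063 × 10^11 m
(a) a = (rₚ + rₐ)/2 = 5.7312 × 10^10 m ≈ 5.731 × 10^10 m
(b) e = (rₐ − rₚ)/(rₐ + rₚ) = (9.7976 × 10^10) / (1.14624 × 10^11) = 0.85476

Final answer:
(a) a = 5.731 × 10^10 m
(b) e = 0.8548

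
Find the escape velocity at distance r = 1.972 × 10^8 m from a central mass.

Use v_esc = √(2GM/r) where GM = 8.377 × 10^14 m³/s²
r = 1.972 × 10^8 m
GM = 8.377 × 10^14 m³/s²
2GM/r = 2 × (8.377 × 10^14) / (1.972 × 10^8) = 8.49594 × 10^6 m²/s²
v_esc = √(2GM/r) = 2914.78 m/s ≈ 2.915 km/s

Final answer: 2.915 km/s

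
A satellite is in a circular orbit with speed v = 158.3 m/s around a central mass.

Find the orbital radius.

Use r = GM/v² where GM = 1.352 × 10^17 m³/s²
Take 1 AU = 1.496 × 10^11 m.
v = 158.3 m/s
GM = 1.352 × 10^17 m³/s²
v² = 25058.9 m²/s²
r = GM/v² = (1.352 × 10^17) / 25058.9 = 5.39529 × 10^12 m ≈ 36.06 AU

Final answer: 36.06 AU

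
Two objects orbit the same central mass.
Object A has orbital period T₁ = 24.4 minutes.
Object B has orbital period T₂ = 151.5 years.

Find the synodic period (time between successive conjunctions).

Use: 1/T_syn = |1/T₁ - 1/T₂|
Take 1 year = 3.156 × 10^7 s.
T₁ = 24.4 minutes = 1464 s
T₂ = 151.5 years = 4.78134 × 10^9 s
1/T₁ = 0.00068306 s⁻¹
1/T₂ = 2.09146 × 10^-10 s⁻¹
|1/T₁ − 1/T₂| = 0.00068306 s⁻¹
T_syn = 1 / |1/T₁ − 1/T₂| = 1464 s ≈ 24.4 minutes

Final answer: T_syn = 24.4 minutes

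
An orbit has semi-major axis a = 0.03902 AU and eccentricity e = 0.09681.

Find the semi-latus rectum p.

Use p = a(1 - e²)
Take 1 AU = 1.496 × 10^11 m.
a = 0.03902 AU = 5.83739 × 10^9 m
e = 0.09681,  e² = 0.00937218,  1 − e² = 0.990628
p = a(1 − e²) = 5.83739 × 10^9 m × 0.990628 = 5.78268 × 10^9 m ≈ 0.03865 AU

Final answer: p = 0.03865 AU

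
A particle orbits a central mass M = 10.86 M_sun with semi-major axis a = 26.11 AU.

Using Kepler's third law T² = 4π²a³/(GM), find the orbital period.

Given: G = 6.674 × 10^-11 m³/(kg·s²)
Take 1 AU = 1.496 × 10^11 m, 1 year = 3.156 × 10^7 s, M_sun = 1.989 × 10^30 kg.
M = 10.86 M_sun = 2.16005 × 10^31 kg
GM = G × M = 6.674 × 10^-11 × 2.16005 × 10^31 = 1.44162 × 10^21 m³/s²
a = 26.11 AU = 3.90606 × 10^12 m
a³ = 5.95958 × 10^37 m³
T = 2π √(a³/GM) = 2π √((5.95958 × 10^37) / (1.44162 × 10^21)) = 2π × 2.03321 × 10^8 s
T = 1.2775 × 10^9 s ≈ 40.48 years

Final answer: 40.48 years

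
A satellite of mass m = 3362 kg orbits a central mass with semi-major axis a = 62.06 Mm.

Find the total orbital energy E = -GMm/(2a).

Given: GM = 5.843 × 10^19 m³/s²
a = 62.06 Mm = 6.206 × 10^7 m
GM = 5.843 × 10^19 m³/s²
2a = 1.2412 × 10^8 m
GMm = 5.843 × 10^19 × 3362 = 1.96442 × 10^23 m³·kg/s²
E = −GMm/(2a) = -1.58268 × 10^15 J ≈ -1.583 PJ

Final answer: -1.583 PJ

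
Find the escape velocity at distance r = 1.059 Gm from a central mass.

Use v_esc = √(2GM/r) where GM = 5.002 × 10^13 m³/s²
r = 1.059 Gm = 1.059 × 10^9 m
GM = 5.002 × 10^13 m³/s²
2GM/r = 2 × (5.002 × 10^13) / (1.059 × 10^9) = 94466.5 m²/s²
v_esc = √(2GM/r) = 307.354 m/s ≈ 307.4 m/s

Final answer: 307.4 m/s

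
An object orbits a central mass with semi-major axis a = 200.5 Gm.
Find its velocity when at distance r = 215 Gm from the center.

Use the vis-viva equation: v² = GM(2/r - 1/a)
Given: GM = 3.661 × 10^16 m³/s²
a = 200.5 Gm = 2.005 × 10^11 m
r = 215 Gm = 2.15 × 10^11 m
GM = 3.661 × 10^16 m³/s²
2/r − 1/a = 9.30233 × 10^-12 − 4.98753 × 10^-12 = 4.31479 × 10^-12 m⁻¹
v² = GM (2/r − 1/a) = 157965 m²/s²
v = 397.448 m/s ≈ 397.4 m/s

Final answer: 397.4 m/s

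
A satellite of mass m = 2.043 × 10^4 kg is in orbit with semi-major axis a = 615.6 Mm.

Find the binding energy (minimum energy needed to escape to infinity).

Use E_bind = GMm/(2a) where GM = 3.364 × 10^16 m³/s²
a = 615.6 Mm = 6.156 × 10^8 m
GM = 3.364 × 10^16 m³/s²
m = 2.043 × 10^4 kg
GMm = 3.364 × 10^16 × 20430 = 6.87265 × 10^20 m³·kg/s²
2a = 1.2312 × 10^9 m
E_bind = GMm/(2a) = 5.58208 × 10^11 J ≈ 558.2 GJ

Final answer: 558.2 GJ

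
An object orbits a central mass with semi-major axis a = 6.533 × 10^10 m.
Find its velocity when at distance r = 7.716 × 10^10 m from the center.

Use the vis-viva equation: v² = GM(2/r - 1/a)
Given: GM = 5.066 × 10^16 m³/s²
a = 6.533 × 10^10 m
r = 7.716 × 10^10 m
GM = 5.066 × 10^16 m³/s²
2/r − 1/a = 2.59202 × 10^-11 − 1.53069 × 10^-11 = 1.06133 × 10^-11 m⁻¹
v² = GM (2/r − 1/a) = 537668 m²/s²
v = 733.258 m/s ≈ 733.3 m/s

Final answer: 733.3 m/s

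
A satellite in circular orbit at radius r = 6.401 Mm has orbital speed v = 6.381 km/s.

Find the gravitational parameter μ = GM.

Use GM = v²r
r = 6.401 Mm = 6.401 × 10^6 m
v = 6.381 km/s = 6381 m/s
v² = 4.07172 × 10^7 m²/s²
GM = v²r = 4.07172 × 10^7 × 6.401 × 10^6 = 2.60631 × 10^14 m³/s²
GM ≈ 2.606 × 10^14 m³/s²

Final answer: GM = 2.606 × 10^14 m³/s²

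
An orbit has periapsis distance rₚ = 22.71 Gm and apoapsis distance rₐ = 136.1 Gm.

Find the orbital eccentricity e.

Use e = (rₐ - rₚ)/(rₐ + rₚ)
rₚ = 22.71 Gm = 2.271 × 10^10 m
rₐ = 136.1 Gm = 1.361 × 10^11 m
rₐ − rₚ = 1.1339 × 10^11 m
rₐ + rₚ = 1.5881 × 10^11 m
e = (rₐ − rₚ)/(rₐ + rₚ) = 0.713998

Final answer: e = 0.714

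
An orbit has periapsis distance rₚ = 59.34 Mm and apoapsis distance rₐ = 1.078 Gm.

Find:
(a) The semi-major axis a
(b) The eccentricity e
rₚ = 59.34 Mm = 5.934 × 10^7 m
rₐ = 1.078 Gm = 1.078 × 10^9 m
(a) a = (rₚ + rₐ)/2 = 5.6867 × 10^8 m ≈ 568.7 Mm
(b) e = (rₐ − rₚ)/(rₐ + rₚ) = (1.01866 × 10^9) / (1.13734 × 10^9) = 0.895651

Final answer:
(a) a = 568.7 Mm
(b) e = 0.8957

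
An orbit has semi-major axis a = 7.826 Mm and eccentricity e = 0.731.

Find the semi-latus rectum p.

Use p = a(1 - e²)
a = 7.826 Mm = 7.826 × 10^6 m
e = 0.731,  e² = 0.534361,  1 − e² = 0.465639
p = a(1 − e²) = 7.826 × 10^6 m × 0.465639 = 3.64409 × 10^6 m ≈ 3.644 Mm

Final answer: p = 3.644 Mm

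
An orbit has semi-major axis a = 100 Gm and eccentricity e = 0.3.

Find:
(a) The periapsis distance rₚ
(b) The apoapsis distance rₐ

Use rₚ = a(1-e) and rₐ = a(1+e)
a = 100 Gm = 1 × 10^11 m
e = 0.3:  1 − e = 0.7,  1 + e = 1.3
(a) rₚ = a(1 − e) = 1 × 10^11 m × 0.7 = 7 × 10^10 m ≈ 70 Gm
(b) rₐ = a(1 + e) = 1 × 10^11 m × 1.3 = 1.3 × 10^11 m ≈ 130 Gm

Final answer:
(a) rₚ = 70 Gm
(b) rₐ = 130 Gm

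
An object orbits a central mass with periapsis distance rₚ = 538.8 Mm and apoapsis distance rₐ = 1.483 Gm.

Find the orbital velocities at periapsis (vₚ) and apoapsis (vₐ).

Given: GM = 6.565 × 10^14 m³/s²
rₚ = 538.8 Mm = 5.388 × 10^8 m
rₐ = 1.483 Gm = 1.483 × 10^9 m
GM = 6.565 × 10^14 m³/s²
a = (rₚ + rₐ)/2 = 1.0109 × 10^9 m
Vis-viva: v² = GM (2/r − 1/a)
vₚ² = 6.565 × 10^14 × (3.71195 × 10^-9 − 9.89218 × 10^-10) = 1.78748 × 10^6 m²/s²
vₚ = 1336.97 m/s ≈ 1.337 km/s
vₐ² = 6.565 × 10^14 × (1.34862 × 10^-9 − 9.89218 × 10^-10) = 235946 m²/s²
vₐ = 485.743 m/s ≈ 485.7 m/s

Final answer: vₚ = 1.337 km/s, vₐ = 485.7 m/s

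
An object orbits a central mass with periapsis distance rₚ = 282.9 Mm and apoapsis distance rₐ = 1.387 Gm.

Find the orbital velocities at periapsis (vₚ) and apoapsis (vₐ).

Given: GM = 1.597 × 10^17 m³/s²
rₚ = 282.9 Mm = 2.829 × 10^8 m
rₐ = 1.387 Gm = 1.387 × 10^9 m
GM = 1.597 × 10^17 m³/s²
a = (rₚ + rₐ)/2 = 8.3495 × 10^8 m
Vis-viva: v² = GM (2/r − 1/a)
vₚ² = 1.597 × 10^17 × (7.06964 × 10^-9 − 1.19768 × 10^-9) = 9.37752 × 10^8 m²/s²
vₚ = 30622.7 m/s ≈ 30.62 km/s
vₐ² = 1.597 × 10^17 × (1.44196 × 10^-9 − 1.19768 × 10^-9) = 3.90122 × 10^7 m²/s²
vₐ = 6245.98 m/s ≈ 6.246 km/s

Final answer: vₚ = 30.62 km/s, vₐ = 6.246 km/s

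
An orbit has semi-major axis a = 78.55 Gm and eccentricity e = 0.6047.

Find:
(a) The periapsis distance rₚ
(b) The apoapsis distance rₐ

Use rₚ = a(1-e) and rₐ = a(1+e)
a = 78.55 Gm = 7.855 × 10^10 m
e = 0.6047:  1 − e = 0.3953,  1 + e = 1.6047
(a) rₚ = a(1 − e) = 7.855 × 10^10 m × 0.3953 = 3.10508 × 10^10 m ≈ 31.05 Gm
(b) rₐ = a(1 + e) = 7.855 × 10^10 m × 1.6047 = 1.26049 × 10^11 m ≈ 126 Gm

Final answer:
(a) rₚ = 31.05 Gm
(b) rₐ = 126 Gm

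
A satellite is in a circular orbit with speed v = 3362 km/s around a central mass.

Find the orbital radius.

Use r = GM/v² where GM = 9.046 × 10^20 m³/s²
v = 3362 km/s = 3.362 × 10^6 m/s
GM = 9.046 × 10^20 m³/s²
v² = 1.1303 × 10^13 m²/s²
r = GM/v² = (9.046 × 10^20) / (1.1303 × 10^13) = 8.00315 × 10^7 m ≈ 80.03 Mm

Final answer: 80.03 Mm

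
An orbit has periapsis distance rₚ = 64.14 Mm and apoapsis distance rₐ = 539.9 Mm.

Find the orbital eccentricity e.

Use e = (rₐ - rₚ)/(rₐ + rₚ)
rₚ = 64.14 Mm = 6.414 × 10^7 m
rₐ = 539.9 Mm = 5.399 × 10^8 m
rₐ − rₚ = 4.7576 × 10^8 m
rₐ + rₚ = 6.0404 × 10^8 m
e = (rₐ − rₚ)/(rₐ + rₚ) = 0.78763

Final answer: e = 0.7876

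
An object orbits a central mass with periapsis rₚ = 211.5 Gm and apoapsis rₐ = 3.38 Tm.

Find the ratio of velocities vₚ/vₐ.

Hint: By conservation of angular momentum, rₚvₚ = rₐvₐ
rₚ = 211.5 Gm = 2.115 × 10^11 m
rₐ = 3.38 Tm = 3.38 × 10^12 m
rₚvₚ = rₐvₐ  ⇒  vₚ/vₐ = rₐ/rₚ
vₚ/vₐ = (3.38 × 10^12) / (2.115 × 10^11) = 15.9811

Final answer: vₚ/vₐ = 15.98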